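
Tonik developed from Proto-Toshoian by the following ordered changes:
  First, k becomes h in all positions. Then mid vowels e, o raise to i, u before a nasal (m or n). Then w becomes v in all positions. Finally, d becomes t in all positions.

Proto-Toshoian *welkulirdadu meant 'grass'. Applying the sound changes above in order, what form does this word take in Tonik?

Tonik: start from *welkulirdadu.
  rule 1 (unconditioned shift): welkulirdadu → welhulirdadu
  rule 2: no change — welhulirdadu
  rule 3 (unconditioned shift): welhulirdadu → velhulirdadu
  rule 4 (unconditioned shift): velhulirdadu → velhulirtatu
  ⇒ Tonik velhulirtatu

velhulirtatu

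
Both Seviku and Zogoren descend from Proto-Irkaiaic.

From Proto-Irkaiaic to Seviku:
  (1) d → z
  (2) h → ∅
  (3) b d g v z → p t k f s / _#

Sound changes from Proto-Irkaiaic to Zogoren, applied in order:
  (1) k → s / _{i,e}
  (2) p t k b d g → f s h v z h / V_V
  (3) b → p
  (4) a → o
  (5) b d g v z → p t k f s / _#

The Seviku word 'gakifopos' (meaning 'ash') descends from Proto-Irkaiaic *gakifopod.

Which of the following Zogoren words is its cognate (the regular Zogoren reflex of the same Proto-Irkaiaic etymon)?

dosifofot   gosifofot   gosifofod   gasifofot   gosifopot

gosifofot

Zogoren: *gakifopod > gasifopod > gasifofod > gosifofod > gosifofot  (by palatalisation, intervocalic lenition, vowel merger, final devoicing)
Among the options, 'gosifofot' alone shows every Zogoren change applied in order.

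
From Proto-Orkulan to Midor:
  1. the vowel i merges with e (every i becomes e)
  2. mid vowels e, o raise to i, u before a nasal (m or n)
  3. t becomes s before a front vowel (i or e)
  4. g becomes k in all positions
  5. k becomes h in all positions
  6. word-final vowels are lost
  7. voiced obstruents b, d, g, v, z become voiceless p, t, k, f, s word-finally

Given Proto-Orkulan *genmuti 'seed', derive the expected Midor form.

Midor: *genmuti > genmute > ginmute > ginmuse > kinmuse > hinmuse > hinmus  (by vowel merger, pre-nasal raising, palatalisation, unconditioned shift, unconditioned shift, apocope)

hinmus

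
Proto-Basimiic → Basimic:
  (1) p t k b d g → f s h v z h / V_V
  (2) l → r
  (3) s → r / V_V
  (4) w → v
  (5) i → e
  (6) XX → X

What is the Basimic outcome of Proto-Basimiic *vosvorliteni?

vosvorerene

Basimic: *vosvorliteni > vosvorliseni > vosvorriseni > vosvorrireni > vosvorrerene > vosvorerene  (by intervocalic lenition, unconditioned shift, rhotacism, vowel merger, degemination)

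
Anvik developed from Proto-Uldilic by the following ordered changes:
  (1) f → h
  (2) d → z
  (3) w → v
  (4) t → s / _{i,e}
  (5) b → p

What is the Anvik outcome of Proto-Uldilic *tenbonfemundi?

senponhemunzi

Anvik: *tenbonfemundi
  tenbonfemundi → tenbonhemundi   [unconditioned shift]
  tenbonhemundi → tenbonhemunzi   [unconditioned shift]
  tenbonhemunzi (rule 3 does not apply)
  tenbonhemunzi → senbonhemunzi   [palatalisation]
  senbonhemunzi → senponhemunzi   [unconditioned shift]
  giving Anvik senponhemunzi.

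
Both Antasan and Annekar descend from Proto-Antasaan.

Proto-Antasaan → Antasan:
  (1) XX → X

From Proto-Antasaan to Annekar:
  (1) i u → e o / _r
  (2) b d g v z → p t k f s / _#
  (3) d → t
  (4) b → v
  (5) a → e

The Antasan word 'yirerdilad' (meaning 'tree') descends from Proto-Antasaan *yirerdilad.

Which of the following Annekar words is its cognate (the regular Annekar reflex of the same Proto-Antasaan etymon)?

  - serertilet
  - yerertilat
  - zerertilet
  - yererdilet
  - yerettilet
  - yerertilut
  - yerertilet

yerertilet

Annekar: *yirerdilad
  yirerdilad → yererdilad   [pre-rhotic lowering]
  yererdilad → yererdilat   [final devoicing]
  yererdilat → yerertilat   [unconditioned shift]
  yerertilat (rule 4 does not apply)
  yerertilat → yerertilet   [vowel merger]
  giving Annekar yerertilet.
Among the options, 'yerertilet' alone shows every Annekar change applied in order.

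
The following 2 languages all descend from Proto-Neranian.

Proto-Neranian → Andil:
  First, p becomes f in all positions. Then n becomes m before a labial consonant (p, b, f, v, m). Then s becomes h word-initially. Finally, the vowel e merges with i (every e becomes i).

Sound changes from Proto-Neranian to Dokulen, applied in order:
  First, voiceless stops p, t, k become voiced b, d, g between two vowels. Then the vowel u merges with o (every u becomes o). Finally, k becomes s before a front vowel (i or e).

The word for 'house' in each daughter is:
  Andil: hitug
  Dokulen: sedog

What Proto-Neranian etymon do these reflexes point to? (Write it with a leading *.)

*setug

Position 4: Andil has u, Dokulen has o. Andil preserves u here (none of its changes turn any other segment into u), so the proto-segment is *u.
Position 2: Andil has i, Dokulen has e. Dokulen preserves e here (none of its changes turn any other segment into e), so the proto-segment is *e.
Continuing position by position gives *setug; check it forward:
Andil: *setug > hetug > hitug  (by debuccalisation, vowel merger)
Dokulen: *setug > sedug > sedog  (by intervocalic voicing, vowel merger)
Only *setug yields all of Andil hitug, Dokulen sedog.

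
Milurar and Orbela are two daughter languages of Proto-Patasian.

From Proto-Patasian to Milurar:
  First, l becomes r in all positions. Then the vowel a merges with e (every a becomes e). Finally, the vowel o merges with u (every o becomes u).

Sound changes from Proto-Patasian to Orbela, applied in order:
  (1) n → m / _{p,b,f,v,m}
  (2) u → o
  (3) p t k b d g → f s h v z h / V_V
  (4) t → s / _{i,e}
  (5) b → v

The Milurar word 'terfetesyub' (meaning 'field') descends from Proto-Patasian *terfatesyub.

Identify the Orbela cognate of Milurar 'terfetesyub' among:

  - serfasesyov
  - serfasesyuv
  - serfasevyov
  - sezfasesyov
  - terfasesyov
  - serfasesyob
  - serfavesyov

Orbela: *terfatesyub
  terfatesyub (rule 1 does not apply)
  terfatesyub → terfatesyob   [vowel merger]
  terfatesyob → terfasesyob   [intervocalic lenition]
  terfasesyob → serfasesyob   [palatalisation]
  serfasesyob → serfasesyov   [unconditioned shift]
  giving Orbela serfasesyov.
The other candidates each miss or misapply at least one Orbela change.

serfasesyov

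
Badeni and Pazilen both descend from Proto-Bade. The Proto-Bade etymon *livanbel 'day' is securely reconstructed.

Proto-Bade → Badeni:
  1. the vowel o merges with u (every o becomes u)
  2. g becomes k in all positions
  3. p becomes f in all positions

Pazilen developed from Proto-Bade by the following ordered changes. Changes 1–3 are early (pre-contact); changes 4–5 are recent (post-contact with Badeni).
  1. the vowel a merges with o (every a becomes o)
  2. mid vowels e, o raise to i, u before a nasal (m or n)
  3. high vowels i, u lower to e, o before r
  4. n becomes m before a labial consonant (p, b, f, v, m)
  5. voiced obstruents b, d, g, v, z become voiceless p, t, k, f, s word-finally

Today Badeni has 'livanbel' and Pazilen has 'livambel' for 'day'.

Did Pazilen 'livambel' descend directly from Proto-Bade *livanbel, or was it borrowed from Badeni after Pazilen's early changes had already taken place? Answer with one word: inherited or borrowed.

If inherited, *livanbel would pass through all of Pazilen's changes:
Pazilen: start from *livanbel.
  rule 1 (vowel merger): livanbel → livonbel
  rule 2 (pre-nasal raising): livonbel → livunbel
  rule 3: no change — livunbel
  rule 4 (nasal place assimilation): livunbel → livumbel
  rule 5: no change — livumbel
  ⇒ Pazilen livumbel
If borrowed from Badeni 'livanbel' after the early changes, it would undergo only the recent ones:
  rule 4 (nasal place assimilation): livanbel → livambel
  rule 5 (final devoicing): no change (livambel)
  ⇒ as a loan: livambel
Pazilen 'livambel' matches the loan outcome 'livambel', not the inherited 'livumbel' — it skipped the early Pazilen changes, so it was borrowed from Badeni.

borrowed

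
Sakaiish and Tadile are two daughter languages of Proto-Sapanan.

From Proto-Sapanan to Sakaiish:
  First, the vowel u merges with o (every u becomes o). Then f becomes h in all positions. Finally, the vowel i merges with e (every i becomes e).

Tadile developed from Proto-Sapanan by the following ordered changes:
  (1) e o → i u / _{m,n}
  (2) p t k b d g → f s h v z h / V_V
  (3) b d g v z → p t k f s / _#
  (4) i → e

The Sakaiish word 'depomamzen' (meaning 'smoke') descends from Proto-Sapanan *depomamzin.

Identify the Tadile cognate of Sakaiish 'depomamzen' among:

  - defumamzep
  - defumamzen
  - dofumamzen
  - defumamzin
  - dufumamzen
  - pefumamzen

Tadile: start from *depomamzin.
  rule 1 (pre-nasal raising): depomamzin → depumamzin
  rule 2 (intervocalic lenition): depumamzin → defumamzin
  rule 3: no change — defumamzin
  rule 4 (vowel merger): defumamzin → defumamzen
  ⇒ Tadile defumamzen
Among the options, 'defumamzen' alone shows every Tadile change applied in order.

defumamzen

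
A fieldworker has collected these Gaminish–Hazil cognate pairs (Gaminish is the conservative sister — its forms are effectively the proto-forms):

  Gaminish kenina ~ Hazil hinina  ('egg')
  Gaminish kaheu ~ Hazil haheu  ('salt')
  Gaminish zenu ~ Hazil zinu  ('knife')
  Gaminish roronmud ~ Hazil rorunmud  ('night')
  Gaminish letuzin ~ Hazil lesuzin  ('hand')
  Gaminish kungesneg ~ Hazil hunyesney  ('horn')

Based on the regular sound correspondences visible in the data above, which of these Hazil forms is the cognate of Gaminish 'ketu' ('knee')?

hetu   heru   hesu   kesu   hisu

hesu

kenina ~ hinina — Gaminish k corresponds to Hazil h word-initially before a front vowel.
letuzin ~ lesuzin — Gaminish t corresponds to Hazil s between vowels (before a back vowel).
Applying these to Gaminish 'ketu':
  ketu → hetu   (k→h word-initially before a front vowel)
  hetu → hesu   (t→s between vowels (before a back vowel))
So the Hazil cognate is 'hesu'.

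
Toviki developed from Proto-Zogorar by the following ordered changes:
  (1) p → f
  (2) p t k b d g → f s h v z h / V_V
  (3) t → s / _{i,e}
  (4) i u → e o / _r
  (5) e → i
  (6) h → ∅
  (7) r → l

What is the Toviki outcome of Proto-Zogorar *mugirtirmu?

Toviki: start from *mugirtirmu.
  rule 1: no change — mugirtirmu
  rule 2 (intervocalic lenition): mugirtirmu → muhirtirmu
  rule 3 (palatalisation): muhirtirmu → muhirsirmu
  rule 4 (pre-rhotic lowering): muhirsirmu → muhersermu
  rule 5 (vowel merger): muhersermu → muhirsirmu
  rule 6 (h-loss): muhirsirmu → muirsirmu
  rule 7 (unconditioned shift): muirsirmu → muilsilmu
  ⇒ Toviki muilsilmu

muilsilmu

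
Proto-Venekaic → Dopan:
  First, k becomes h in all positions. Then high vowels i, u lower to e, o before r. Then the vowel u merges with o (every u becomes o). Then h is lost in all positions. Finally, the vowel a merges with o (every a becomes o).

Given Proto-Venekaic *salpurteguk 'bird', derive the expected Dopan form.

Dopan: start from *salpurteguk.
  rule 1 (unconditioned shift): salpurteguk → salpurteguh
  rule 2 (pre-rhotic lowering): salpurteguh → salporteguh
  rule 3 (vowel merger): salporteguh → salportegoh
  rule 4 (h-loss): salportegoh → salportego
  rule 5 (vowel merger): salportego → solportego
  ⇒ Dopan solportego

solportego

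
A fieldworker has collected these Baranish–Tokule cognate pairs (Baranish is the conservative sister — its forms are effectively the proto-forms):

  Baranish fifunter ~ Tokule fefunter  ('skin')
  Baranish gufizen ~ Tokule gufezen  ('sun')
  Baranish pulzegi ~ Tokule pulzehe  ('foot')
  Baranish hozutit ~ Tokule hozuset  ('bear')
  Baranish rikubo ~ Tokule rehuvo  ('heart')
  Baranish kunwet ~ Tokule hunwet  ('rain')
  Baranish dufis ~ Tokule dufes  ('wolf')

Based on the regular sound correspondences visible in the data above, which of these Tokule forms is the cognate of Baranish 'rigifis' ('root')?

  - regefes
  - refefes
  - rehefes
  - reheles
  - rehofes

gufizen ~ gufezen, hozutit ~ hozuset — Baranish i corresponds to Tokule e after a consonant, before a consonant other than r, m, n, p, b, f, v.
pulzegi ~ pulzehe — Baranish g corresponds to Tokule h between vowels (before a front vowel).
fifunter ~ fefunter — Baranish i corresponds to Tokule e after a consonant, before a labial obstruent.
Applying these to Baranish 'rigifis':
  rigifis → regifis   (i→e after a consonant, before a consonant other than r, m, n, p, b, f, v)
  regifis → rehifis   (g→h between vowels (before a front vowel))
  rehifis → rehefis   (i→e after a consonant, before a labial obstruent)
  rehefis → rehefes   (i→e after a consonant, before a consonant other than r, m, n, p, b, f, v)
So the Tokule cognate is 'rehefes'.

rehefes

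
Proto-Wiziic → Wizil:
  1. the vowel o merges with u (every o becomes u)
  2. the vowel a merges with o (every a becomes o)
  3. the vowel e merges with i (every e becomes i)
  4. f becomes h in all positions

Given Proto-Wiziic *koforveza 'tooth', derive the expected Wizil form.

kuhurvizo

Wizil: *koforveza > kufurveza > kufurvezo > kufurvizo > kuhurvizo  (by vowel merger, vowel merger, vowel merger, unconditioned shift)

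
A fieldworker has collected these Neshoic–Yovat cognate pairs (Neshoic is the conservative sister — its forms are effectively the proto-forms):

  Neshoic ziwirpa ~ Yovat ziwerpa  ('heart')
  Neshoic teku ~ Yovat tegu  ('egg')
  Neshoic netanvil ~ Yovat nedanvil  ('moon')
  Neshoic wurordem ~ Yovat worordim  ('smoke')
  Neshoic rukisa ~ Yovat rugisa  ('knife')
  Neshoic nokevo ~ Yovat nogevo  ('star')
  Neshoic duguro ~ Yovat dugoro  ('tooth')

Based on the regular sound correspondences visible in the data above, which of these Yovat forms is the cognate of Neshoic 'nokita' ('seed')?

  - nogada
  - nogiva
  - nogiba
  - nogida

rukisa ~ rugisa — Neshoic k corresponds to Yovat g between vowels (before a front vowel).
netanvil ~ nedanvil — Neshoic t corresponds to Yovat d between vowels (before a back vowel).
Applying these to Neshoic 'nokita':
  nokita → nogita   (k→g between vowels (before a front vowel))
  nogita → nogida   (t→d between vowels (before a back vowel))
So the Yovat cognate is 'nogida'.

nogida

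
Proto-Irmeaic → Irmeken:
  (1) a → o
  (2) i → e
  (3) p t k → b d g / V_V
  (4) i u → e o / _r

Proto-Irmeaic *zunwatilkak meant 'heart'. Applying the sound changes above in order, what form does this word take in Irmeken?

Irmeken: *zunwatilkak > zunwotilkok > zunwotelkok > zunwodelkok  (by vowel merger, vowel merger, intervocalic voicing)

zunwodelkok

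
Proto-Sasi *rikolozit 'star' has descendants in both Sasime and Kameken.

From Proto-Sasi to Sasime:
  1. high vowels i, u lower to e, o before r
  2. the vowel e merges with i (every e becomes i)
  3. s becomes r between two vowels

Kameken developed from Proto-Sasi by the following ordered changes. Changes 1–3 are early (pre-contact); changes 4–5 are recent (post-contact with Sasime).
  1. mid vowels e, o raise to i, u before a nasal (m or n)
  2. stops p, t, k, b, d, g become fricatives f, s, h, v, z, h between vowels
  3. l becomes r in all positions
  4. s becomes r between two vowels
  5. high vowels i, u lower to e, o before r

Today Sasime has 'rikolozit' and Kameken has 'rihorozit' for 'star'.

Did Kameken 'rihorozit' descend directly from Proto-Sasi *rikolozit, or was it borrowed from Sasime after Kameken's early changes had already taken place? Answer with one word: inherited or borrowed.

If inherited, *rikolozit would pass through all of Kameken's changes:
Kameken: *rikolozit > riholozit > rihorozit  (by intervocalic lenition, unconditioned shift)
If borrowed from Sasime 'rikolozit' after the early changes, it would undergo only the recent ones:
  rule 4 (rhotacism): no change (rikolozit)
  rule 5 (pre-rhotic lowering): no change (rikolozit)
  ⇒ as a loan: rikolozit
Kameken 'rihorozit' matches the inherited outcome exactly, so it is an inherited cognate, not a loan.

inherited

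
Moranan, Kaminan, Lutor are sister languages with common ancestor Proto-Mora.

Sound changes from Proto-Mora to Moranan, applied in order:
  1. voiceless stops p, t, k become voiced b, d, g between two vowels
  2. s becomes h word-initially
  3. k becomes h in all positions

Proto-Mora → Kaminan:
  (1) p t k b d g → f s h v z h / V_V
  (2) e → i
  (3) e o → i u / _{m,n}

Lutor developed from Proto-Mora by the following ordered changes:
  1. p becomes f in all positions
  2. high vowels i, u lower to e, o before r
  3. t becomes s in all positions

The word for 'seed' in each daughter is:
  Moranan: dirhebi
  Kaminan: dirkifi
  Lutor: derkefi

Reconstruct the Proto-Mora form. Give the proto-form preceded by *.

*dirkepi

Position 5: Moranan has e, Kaminan has i, Lutor has e. Moranan preserves e here (none of its changes turn any other segment into e), so the proto-segment is *e.
Position 6: Moranan has b, Kaminan has f, Lutor has f. Taking the neighbouring segments as reconstructed: Moranan b could go back to *p or *b; Kaminan f could go back to *p or *f; Lutor f could go back to *p or *f — the one source consistent with every daughter is *p.
Position 2: Moranan has i, Kaminan has i, Lutor has e. Moranan preserves i here (none of its changes turn any other segment into i), so the proto-segment is *i.
Continuing position by position gives *dirkepi; check it forward:
Moranan: start from *dirkepi.
  rule 1 (intervocalic voicing): dirkepi → dirkebi
  rule 2: no change — dirkebi
  rule 3 (unconditioned shift): dirkebi → dirhebi
  ⇒ Moranan dirhebi
Kaminan: *dirkepi
  dirkepi → dirkefi   [intervocalic lenition]
  dirkefi → dirkifi   [vowel merger]
  dirkifi (rule 3 does not apply)
  giving Kaminan dirkifi.
Lutor: *dirkepi > dirkefi > derkefi  (by unconditioned shift, pre-rhotic lowering)
Only *dirkepi yields all of Moranan dirhebi, Kaminan dirkifi, Lutor derkefi.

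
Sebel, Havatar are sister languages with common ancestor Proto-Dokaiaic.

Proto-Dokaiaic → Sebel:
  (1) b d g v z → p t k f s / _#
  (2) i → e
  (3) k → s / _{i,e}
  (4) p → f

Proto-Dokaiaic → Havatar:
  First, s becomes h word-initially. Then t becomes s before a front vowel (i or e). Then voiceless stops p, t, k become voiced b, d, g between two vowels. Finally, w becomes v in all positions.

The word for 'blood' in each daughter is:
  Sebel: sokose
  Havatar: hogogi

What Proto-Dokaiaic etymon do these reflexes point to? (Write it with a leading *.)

*sokoki

Position 1: Sebel has s, Havatar has h. Taking the neighbouring segments as reconstructed: Sebel s can only go back to *s; Havatar h could go back to *s or *h — the one source consistent with every daughter is *s.
Position 5: Sebel has s, Havatar has g. Taking the neighbouring segments as reconstructed: Sebel s could go back to *k or *s; Havatar g could go back to *k or *g — the one source consistent with every daughter is *k.
Position 6: Sebel has e, Havatar has i. Havatar preserves i here (none of its changes turn any other segment into i), so the proto-segment is *i.
Verify the candidate proto-form against each daughter:
Sebel: start from *sokoki.
  rule 1: no change — sokoki
  rule 2 (vowel merger): sokoki → sokoke
  rule 3 (palatalisation): sokoke → sokose
  rule 4: no change — sokose
  ⇒ Sebel sokose
Havatar: *sokoki
  sokoki → hokoki   [debuccalisation]
  hokoki (rule 2 does not apply)
  hokoki → hogogi   [intervocalic voicing]
  hogogi (rule 4 does not apply)
  giving Havatar hogogi.
Only *sokoki yields all of Sebel sokose, Havatar hogogi.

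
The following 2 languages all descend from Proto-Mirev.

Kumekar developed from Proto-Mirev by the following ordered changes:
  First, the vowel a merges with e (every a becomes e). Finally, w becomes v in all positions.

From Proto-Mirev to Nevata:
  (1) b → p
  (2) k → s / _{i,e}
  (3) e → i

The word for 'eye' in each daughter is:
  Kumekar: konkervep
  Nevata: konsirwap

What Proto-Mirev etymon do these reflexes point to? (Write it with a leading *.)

*konkerwap

Position 4: Kumekar has k, Nevata has s. Kumekar preserves k here (none of its changes turn any other segment into k), so the proto-segment is *k.
Position 7: Kumekar has v, Nevata has w. Nevata preserves w here (none of its changes turn any other segment into w), so the proto-segment is *w.
This points to *konkerwap. Verify forward in each daughter:
Kumekar: *konkerwap > konkerwep > konkervep  (by vowel merger, unconditioned shift)
Nevata: *konkerwap
  konkerwap (rule 1 does not apply)
  konkerwap → konserwap   [palatalisation]
  konserwap → konsirwap   [vowel merger]
  giving Nevata konsirwap.
No other proto-form is consistent with every reflex, so the reconstruction is *konkerwap.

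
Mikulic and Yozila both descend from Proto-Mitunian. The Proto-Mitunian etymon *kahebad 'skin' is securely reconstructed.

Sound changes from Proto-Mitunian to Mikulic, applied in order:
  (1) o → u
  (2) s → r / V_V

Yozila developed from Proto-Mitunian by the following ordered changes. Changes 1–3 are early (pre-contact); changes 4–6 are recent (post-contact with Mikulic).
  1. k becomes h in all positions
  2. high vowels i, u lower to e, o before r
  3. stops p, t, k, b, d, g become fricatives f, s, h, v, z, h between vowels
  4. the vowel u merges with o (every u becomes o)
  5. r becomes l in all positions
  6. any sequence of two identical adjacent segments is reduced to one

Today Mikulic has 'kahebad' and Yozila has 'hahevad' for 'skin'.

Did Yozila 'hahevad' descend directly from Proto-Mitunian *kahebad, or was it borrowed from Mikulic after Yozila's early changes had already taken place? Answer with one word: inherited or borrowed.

inherited

If inherited, *kahebad would pass through all of Yozila's changes:
Yozila: start from *kahebad.
  rule 1 (unconditioned shift): kahebad → hahebad
  rule 2: no change — hahebad
  rule 3 (intervocalic lenition): hahebad → hahevad
  rule 4: no change — hahevad
  rule 5: no change — hahevad
  rule 6: no change — hahevad
  ⇒ Yozila hahevad
If borrowed from Mikulic 'kahebad' after the early changes, it would undergo only the recent ones:
  rule 4 (vowel merger): no change (kahebad)
  rule 5 (unconditioned shift): no change (kahebad)
  rule 6 (degemination): no change (kahebad)
  ⇒ as a loan: kahebad
Yozila 'hahevad' matches the inherited outcome exactly, so it is an inherited cognate, not a loan.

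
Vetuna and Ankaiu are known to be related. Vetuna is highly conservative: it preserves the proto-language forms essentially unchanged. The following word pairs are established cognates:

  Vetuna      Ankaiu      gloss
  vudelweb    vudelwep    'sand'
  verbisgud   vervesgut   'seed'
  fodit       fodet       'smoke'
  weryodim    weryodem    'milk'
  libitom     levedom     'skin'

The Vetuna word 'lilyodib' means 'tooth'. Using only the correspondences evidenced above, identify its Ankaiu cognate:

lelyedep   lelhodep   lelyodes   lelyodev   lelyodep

lelyodep

verbisgud ~ vervesgut, fodit ~ fodet — Vetuna i corresponds to Ankaiu e after a consonant, before a consonant other than r, m, n, p, b, f, v.
libitom ~ levedom — Vetuna i corresponds to Ankaiu e after a consonant, before a labial obstruent.
vudelweb ~ vudelwep — Vetuna b corresponds to Ankaiu p word-finally.
Applying these to Vetuna 'lilyodib':
  lilyodib → lelyodib   (i→e after a consonant, before a consonant other than r, m, n, p, b, f, v)
  lelyodib → lelyodeb   (i→e after a consonant, before a labial obstruent)
  lelyodeb → lelyodep   (b→p word-finally)
So the Ankaiu cognate is 'lelyodep'.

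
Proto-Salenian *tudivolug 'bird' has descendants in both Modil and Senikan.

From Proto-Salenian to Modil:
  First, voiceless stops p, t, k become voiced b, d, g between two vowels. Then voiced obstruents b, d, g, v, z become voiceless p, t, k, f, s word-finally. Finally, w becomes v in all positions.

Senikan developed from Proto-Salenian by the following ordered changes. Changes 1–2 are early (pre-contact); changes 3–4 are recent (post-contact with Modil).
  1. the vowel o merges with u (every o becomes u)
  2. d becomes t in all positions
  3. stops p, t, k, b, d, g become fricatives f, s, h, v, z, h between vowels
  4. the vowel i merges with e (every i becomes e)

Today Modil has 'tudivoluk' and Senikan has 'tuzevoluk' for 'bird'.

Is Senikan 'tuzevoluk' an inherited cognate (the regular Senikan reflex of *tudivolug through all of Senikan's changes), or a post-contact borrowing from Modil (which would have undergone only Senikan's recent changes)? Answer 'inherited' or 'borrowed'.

borrowed

If inherited, *tudivolug would pass through all of Senikan's changes:
Senikan: *tudivolug > tudivulug > tutivulug > tusivulug > tusevulug  (by vowel merger, unconditioned shift, intervocalic lenition, vowel merger)
If borrowed from Modil 'tudivoluk' after the early changes, it would undergo only the recent ones:
  rule 3 (intervocalic lenition): tudivoluk → tuzivoluk
  rule 4 (vowel merger): tuzivoluk → tuzevoluk
  ⇒ as a loan: tuzevoluk
Senikan 'tuzevoluk' matches the loan outcome 'tuzevoluk', not the inherited 'tusevulug' — it skipped the early Senikan changes, so it was borrowed from Modil.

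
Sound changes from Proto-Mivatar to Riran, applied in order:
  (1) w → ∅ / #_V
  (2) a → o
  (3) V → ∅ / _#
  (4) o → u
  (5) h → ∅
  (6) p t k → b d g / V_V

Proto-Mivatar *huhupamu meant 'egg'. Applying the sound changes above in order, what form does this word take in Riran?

uubum

Riran: start from *huhupamu.
  rule 1: no change — huhupamu
  rule 2 (vowel merger): huhupamu → huhupomu
  rule 3 (apocope): huhupomu → huhupom
  rule 4 (vowel merger): huhupom → huhupum
  rule 5 (h-loss): huhupum → uupum
  rule 6 (intervocalic voicing): uupum → uubum
  ⇒ Riran uubum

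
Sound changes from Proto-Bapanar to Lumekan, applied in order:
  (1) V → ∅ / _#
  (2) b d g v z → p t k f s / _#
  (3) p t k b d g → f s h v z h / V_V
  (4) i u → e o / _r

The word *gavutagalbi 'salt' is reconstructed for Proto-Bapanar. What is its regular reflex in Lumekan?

Lumekan: *gavutagalbi > gavutagalb > gavutagalp > gavusahalp  (by apocope, final devoicing, intervocalic lenition)

gavusahalp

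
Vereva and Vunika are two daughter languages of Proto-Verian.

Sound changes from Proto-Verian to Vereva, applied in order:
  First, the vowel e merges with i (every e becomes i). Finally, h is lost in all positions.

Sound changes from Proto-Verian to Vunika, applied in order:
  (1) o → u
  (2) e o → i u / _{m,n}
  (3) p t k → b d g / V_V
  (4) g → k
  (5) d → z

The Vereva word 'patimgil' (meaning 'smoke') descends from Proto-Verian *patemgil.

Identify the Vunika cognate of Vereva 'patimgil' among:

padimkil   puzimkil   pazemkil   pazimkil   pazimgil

Vunika: *patemgil
  patemgil (rule 1 does not apply)
  patemgil → patimgil   [pre-nasal raising]
  patimgil → padimgil   [intervocalic voicing]
  padimgil → padimkil   [unconditioned shift]
  padimkil → pazimkil   [unconditioned shift]
  giving Vunika pazimkil.
Among the options, 'pazimkil' alone shows every Vunika change applied in order.

pazimkil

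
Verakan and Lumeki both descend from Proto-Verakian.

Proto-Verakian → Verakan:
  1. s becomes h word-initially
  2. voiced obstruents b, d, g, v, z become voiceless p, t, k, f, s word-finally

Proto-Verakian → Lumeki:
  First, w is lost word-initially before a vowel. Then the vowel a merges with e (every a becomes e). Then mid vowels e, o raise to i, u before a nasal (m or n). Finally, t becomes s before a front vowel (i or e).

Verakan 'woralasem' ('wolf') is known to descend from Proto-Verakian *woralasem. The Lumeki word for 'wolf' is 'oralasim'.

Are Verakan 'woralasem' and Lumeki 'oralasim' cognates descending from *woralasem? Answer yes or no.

Derive the expected Lumeki reflex of *woralasem:
Lumeki: *woralasem > oralasem > orelesem > orelesim  (by glide loss, vowel merger, pre-nasal raising)
The regular Lumeki reflex would be 'orelesim', but the attested form is 'oralasim'. The correspondence is irregular, so they are not cognates (the Lumeki form has a different source).

no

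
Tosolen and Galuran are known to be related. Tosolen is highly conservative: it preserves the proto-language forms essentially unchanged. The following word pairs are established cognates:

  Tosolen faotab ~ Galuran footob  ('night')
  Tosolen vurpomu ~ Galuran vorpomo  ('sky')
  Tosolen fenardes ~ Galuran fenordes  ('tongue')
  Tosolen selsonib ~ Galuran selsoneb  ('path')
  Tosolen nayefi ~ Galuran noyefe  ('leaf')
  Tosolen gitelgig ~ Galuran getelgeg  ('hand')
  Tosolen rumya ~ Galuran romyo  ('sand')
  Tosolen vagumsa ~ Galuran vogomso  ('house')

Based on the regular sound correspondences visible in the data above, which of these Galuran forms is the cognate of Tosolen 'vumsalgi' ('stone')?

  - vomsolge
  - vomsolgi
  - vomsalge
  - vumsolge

vomsolge

rumya ~ romyo, vagumsa ~ vogomso — Tosolen u corresponds to Galuran o after a consonant, before a nasal.
nayefi ~ noyefe, vagumsa ~ vogomso — Tosolen a corresponds to Galuran o after a consonant, before a consonant other than r, m, n, p, b, f, v.
nayefi ~ noyefe — Tosolen i corresponds to Galuran e word-finally.
Applying these to Tosolen 'vumsalgi':
  vumsalgi → vomsalgi   (u→o after a consonant, before a nasal)
  vomsalgi → vomsolgi   (a→o after a consonant, before a consonant other than r, m, n, p, b, f, v)
  vomsolgi → vomsolge   (i→e word-finally)
So the Galuran cognate is 'vomsolge'.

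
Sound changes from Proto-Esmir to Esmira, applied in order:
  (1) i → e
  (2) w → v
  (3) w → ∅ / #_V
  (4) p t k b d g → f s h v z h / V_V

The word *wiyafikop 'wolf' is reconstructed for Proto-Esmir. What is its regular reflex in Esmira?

veyafehop

Esmira: *wiyafikop
  wiyafikop → weyafekop   [vowel merger]
  weyafekop → veyafekop   [unconditioned shift]
  veyafekop (rule 3 does not apply)
  veyafekop → veyafehop   [intervocalic lenition]
  giving Esmira veyafehop.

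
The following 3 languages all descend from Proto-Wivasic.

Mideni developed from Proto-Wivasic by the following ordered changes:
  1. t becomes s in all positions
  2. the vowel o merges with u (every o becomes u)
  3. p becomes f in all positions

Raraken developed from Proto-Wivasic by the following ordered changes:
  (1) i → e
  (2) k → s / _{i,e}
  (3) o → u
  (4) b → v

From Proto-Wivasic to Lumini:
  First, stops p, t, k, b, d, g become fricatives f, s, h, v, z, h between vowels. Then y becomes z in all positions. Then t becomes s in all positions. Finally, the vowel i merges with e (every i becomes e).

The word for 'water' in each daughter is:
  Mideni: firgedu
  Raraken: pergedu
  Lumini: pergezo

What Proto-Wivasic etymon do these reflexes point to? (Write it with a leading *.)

*pirgedo

Position 6: Mideni has d, Raraken has d, Lumini has z. Mideni preserves d here (none of its changes turn any other segment into d), so the proto-segment is *d.
Position 1: Mideni has f, Raraken has p, Lumini has p. Raraken preserves p here (none of its changes turn any other segment into p), so the proto-segment is *p.
Position 7: Mideni has u, Raraken has u, Lumini has o. Lumini preserves o here (none of its changes turn any other segment into o), so the proto-segment is *o.
Continuing position by position gives *pirgedo; check it forward:
Mideni: *pirgedo
  pirgedo (rule 1 does not apply)
  pirgedo → pirgedu   [vowel merger]
  pirgedu → firgedu   [unconditioned shift]
  giving Mideni firgedu.
Raraken: *pirgedo > pergedo > pergedu  (by vowel merger, vowel merger)
Lumini: *pirgedo > pirgezo > pergezo  (by intervocalic lenition, vowel merger)
*pirgedo is the unique common source.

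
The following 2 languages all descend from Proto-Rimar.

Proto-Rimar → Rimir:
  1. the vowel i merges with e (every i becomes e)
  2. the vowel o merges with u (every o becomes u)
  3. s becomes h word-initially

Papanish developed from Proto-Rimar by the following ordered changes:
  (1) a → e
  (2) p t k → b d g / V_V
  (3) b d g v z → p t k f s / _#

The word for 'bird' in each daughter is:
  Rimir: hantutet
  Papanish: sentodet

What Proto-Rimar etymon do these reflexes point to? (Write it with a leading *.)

Position 5: Rimir has u, Papanish has o. Papanish preserves o here (none of its changes turn any other segment into o), so the proto-segment is *o.
Position 6: Rimir has t, Papanish has d. Rimir preserves t here (none of its changes turn any other segment into t), so the proto-segment is *t.
Position 2: Rimir has a, Papanish has e. Rimir preserves a here (none of its changes turn any other segment into a), so the proto-segment is *a.
Continuing position by position gives *santotet; check it forward:
Rimir: *santotet
  santotet (rule 1 does not apply)
  santotet → santutet   [vowel merger]
  santutet → hantutet   [debuccalisation]
  giving Rimir hantutet.
Papanish: start from *santotet.
  rule 1 (vowel merger): santotet → sentotet
  rule 2 (intervocalic voicing): sentotet → sentodet
  rule 3: no change — sentodet
  ⇒ Papanish sentodet
*santotet is the unique common source.

*santotet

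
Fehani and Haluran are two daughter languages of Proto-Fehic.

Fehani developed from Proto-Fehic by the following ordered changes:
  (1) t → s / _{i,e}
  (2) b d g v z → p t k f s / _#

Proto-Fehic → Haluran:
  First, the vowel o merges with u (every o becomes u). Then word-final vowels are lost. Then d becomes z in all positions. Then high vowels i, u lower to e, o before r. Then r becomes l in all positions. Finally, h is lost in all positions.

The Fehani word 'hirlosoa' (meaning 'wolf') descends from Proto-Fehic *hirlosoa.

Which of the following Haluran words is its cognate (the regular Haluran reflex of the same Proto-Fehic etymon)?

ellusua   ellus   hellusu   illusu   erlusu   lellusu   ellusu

Haluran: *hirlosoa
  hirlosoa → hirlusua   [vowel merger]
  hirlusua → hirlusu   [apocope]
  hirlusu (rule 3 does not apply)
  hirlusu → herlusu   [pre-rhotic lowering]
  herlusu → hellusu   [unconditioned shift]
  hellusu → ellusu   [h-loss]
  giving Haluran ellusu.

ellusu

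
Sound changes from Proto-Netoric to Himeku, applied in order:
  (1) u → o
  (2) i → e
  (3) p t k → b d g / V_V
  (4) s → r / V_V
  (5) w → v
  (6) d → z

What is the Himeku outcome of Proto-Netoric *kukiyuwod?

kogeyovoz

Himeku: *kukiyuwod > kokiyowod > kokeyowod > kogeyowod > kogeyovod > kogeyovoz  (by vowel merger, vowel merger, intervocalic voicing, unconditioned shift, unconditioned shift)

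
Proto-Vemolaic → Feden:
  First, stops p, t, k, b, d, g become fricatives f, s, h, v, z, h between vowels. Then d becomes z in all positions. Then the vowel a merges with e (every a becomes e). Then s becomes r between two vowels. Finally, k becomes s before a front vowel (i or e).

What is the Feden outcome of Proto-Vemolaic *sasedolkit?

Feden: start from *sasedolkit.
  rule 1 (intervocalic lenition): sasedolkit → sasezolkit
  rule 2: no change — sasezolkit
  rule 3 (vowel merger): sasezolkit → sesezolkit
  rule 4 (rhotacism): sesezolkit → serezolkit
  rule 5 (palatalisation): serezolkit → serezolsit
  ⇒ Feden serezolsit

serezolsit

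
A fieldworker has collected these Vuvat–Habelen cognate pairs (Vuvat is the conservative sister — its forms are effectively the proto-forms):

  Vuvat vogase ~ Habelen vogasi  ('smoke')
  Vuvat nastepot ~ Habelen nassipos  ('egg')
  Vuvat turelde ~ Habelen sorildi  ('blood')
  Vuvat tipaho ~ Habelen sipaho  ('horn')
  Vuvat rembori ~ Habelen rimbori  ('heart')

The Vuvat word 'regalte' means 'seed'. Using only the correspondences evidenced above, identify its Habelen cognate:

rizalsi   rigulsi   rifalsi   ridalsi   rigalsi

rigalsi

turelde ~ sorildi — Vuvat e corresponds to Habelen i after a consonant, before a consonant other than r, m, n, p, b, f, v.
nastepot ~ nassipos — Vuvat t corresponds to Habelen s after a consonant, before a front vowel.
vogase ~ vogasi, turelde ~ sorildi — Vuvat e corresponds to Habelen i word-finally.
Applying these to Vuvat 'regalte':
  regalte → rigalte   (e→i after a consonant, before a consonant other than r, m, n, p, b, f, v)
  rigalte → rigalse   (t→s after a consonant, before a front vowel)
  rigalse → rigalsi   (e→i word-finally)
So the Habelen cognate is 'rigalsi'.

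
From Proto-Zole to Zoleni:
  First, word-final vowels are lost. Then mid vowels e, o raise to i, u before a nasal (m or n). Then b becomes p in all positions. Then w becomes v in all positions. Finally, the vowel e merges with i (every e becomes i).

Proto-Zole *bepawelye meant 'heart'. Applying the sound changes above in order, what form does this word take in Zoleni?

pipavily

Zoleni: *bepawelye > bepawely > pepawely > pepavely > pipavily  (by apocope, unconditioned shift, unconditioned shift, vowel merger)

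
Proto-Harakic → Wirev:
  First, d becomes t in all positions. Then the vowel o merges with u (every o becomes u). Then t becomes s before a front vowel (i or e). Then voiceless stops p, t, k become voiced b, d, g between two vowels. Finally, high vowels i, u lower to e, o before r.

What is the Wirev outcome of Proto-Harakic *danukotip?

Wirev: *danukotip > tanukotip > tanukutip > tanukusip > tanugusip  (by unconditioned shift, vowel merger, palatalisation, intervocalic voicing)

tanugusip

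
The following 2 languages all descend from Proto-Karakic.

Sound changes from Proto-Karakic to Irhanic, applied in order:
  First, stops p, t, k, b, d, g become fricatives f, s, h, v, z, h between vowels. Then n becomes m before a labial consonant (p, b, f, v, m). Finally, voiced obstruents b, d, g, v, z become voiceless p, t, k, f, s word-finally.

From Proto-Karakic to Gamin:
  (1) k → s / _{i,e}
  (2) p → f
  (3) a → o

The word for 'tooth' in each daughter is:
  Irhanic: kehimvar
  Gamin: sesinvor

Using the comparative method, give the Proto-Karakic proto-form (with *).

Position 5: Irhanic has m, Gamin has n. Gamin preserves n here (none of its changes turn any other segment into n), so the proto-segment is *n.
Position 7: Irhanic has a, Gamin has o. Irhanic preserves a here (none of its changes turn any other segment into a), so the proto-segment is *a.
Continuing position by position gives *kekinvar; check it forward:
Irhanic: *kekinvar > kehinvar > kehimvar  (by intervocalic lenition, nasal place assimilation)
Gamin: *kekinvar > sesinvar > sesinvor  (by palatalisation, vowel merger)
No other proto-form is consistent with every reflex, so the reconstruction is *kekinvar.

*kekinvar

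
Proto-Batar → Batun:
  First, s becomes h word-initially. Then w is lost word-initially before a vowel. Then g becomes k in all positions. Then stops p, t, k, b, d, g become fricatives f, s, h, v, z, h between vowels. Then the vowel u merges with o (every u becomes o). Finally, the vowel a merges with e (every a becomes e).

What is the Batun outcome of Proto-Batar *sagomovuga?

hehomovohe

Batun: *sagomovuga > hagomovuga > hakomovuka > hahomovuha > hahomovoha > hehomovohe  (by debuccalisation, unconditioned shift, intervocalic lenition, vowel merger, vowel merger)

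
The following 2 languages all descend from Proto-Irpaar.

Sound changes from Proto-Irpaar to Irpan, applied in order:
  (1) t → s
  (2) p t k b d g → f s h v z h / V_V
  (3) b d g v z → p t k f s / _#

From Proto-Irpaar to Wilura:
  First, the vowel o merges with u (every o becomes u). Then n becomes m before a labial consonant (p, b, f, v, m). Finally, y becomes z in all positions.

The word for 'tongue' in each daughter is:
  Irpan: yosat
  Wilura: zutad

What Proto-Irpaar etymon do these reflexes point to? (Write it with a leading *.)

*yotad

Position 2: Irpan has o, Wilura has u. Irpan preserves o here (none of its changes turn any other segment into o), so the proto-segment is *o.
Position 1: Irpan has y, Wilura has z. Irpan preserves y here (none of its changes turn any other segment into y), so the proto-segment is *y.
Verify the candidate proto-form against each daughter:
Irpan: *yotad > yosad > yosat  (by unconditioned shift, final devoicing)
Wilura: *yotad > yutad > zutad  (by vowel merger, unconditioned shift)
Only *yotad yields all of Irpan yosat, Wilura zutad.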